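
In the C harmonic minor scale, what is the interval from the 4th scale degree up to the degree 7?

A4

C harmonic minor: C D Eb F G Ab B.
The 4th scale degree is F and the 7th scale degree is B.
From F to B: 6 semitones over a fourth = augmented.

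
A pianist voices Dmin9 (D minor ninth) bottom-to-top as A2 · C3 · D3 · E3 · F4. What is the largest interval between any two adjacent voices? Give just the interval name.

Adjacent intervals: A2→C3 = minor third; C3→D3 = major second; D3→E3 = major second; E3→F4 = minor ninth.
The largest is E3 to F4, a minor ninth (13 semitones).

minor ninth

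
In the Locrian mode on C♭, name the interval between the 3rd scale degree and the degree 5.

C♭ locrian: C♭ D𝄫 E𝄫 F♭ G𝄫 A𝄫 B𝄫.
3rd scale degree = E𝄫; scale degree 5 = G𝄫.
From E𝄫 to G𝄫: 3 semitones over a third = minor.

minor third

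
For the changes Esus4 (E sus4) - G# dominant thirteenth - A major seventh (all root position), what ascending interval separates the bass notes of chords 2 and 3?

minor second

The roots are G# and A.
From G# to A: 1 semitone over a second = minor.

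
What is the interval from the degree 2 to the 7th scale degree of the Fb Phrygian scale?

The scale runs Fb Gbb Abb Bbb Cb Dbb Ebb.
That puts Gbb below Ebb.
From Gbb to Ebb is 9 semitones, exactly the major sixth.

major sixth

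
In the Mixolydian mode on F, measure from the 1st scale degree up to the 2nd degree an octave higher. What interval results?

The scale runs F G A Bb C D Eb.
The 1st scale degree is F and the 2nd degree (up an octave) is G.
F up to G spans 9 letter names and 14 semitones — a major ninth.

major 9th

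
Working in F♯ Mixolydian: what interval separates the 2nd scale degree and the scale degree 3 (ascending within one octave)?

The scale runs F♯ G♯ A♯ B C♯ D♯ E.
The 2nd scale degree is G♯ and the degree 3 is A♯.
G♯ up to A♯ spans 2 letter names and 2 semitones — a major second.

major second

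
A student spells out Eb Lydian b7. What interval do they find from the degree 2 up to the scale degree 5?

The scale runs Eb F G A Bb C Db.
That puts F below Bb.
F up to Bb spans 4 letter names and 5 semitones — a perfect fourth.

perfect fourth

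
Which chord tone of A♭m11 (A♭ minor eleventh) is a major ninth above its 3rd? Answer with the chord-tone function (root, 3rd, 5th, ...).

11th

A♭m11 (A♭ minor eleventh) is spelled A♭–C♭–E♭–G♭–B♭–D♭.
The 3rd is C♭. A major ninth above C♭ is D♭.
D♭ is the chord's 11th.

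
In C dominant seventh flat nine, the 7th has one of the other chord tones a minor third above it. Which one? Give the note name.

C7b9: C-E-G-B♭-D♭.
The 7th is B♭. A minor third above B♭ is D♭.
D♭ is the chord's 9th.

Db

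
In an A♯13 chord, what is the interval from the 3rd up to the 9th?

minor seventh

Spelling the chord: A♯, C𝄪, E♯, G♯, B♯, F𝄪.
The 3rd is C𝄪 and the 9th is B♯.
From C𝄪 to B♯: 10 semitones over a seventh = minor.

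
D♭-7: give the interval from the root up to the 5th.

P5

D♭-7 (D♭ minor seventh) is spelled D♭ F♭ A♭ C♭.
Root = D♭; 5th = A♭.
Counting 5 letters and 7 half steps from D♭ gives a perfect fifth.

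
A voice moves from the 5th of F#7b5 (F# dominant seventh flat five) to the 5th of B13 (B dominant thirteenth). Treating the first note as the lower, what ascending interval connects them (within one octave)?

The 5th of F#7b5 (F# dominant seventh flat five) is C; the 5th of B13 (B dominant thirteenth) is F#.
4 letter names make it a fourth; at 6 semitones (a half step wider than perfect) the quality is augmented.

augmented fourth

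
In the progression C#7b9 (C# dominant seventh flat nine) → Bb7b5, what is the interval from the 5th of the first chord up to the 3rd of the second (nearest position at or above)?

C#7b9 (C# dominant seventh flat nine) has G# as its 5th, and Bb7b5 has D as its 3rd.
5 letter names make it a fifth; at 6 semitones (a half step narrower than perfect) the quality is diminished.

diminished fifth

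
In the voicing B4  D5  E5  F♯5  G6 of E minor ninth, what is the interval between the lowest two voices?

Those voices are B4 and D5.
From B to D: 3 semitones over a third = minor.

minor third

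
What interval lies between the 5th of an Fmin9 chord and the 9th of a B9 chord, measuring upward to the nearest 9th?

A1

The 5th of Fmin9 is C; the 9th of B9 is C#.
From C to C#: 1 semitone over a unison = augmented.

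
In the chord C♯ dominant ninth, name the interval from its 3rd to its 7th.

d5

The chord tones of C♯ dominant ninth are C♯, E♯, G♯, B, D♯.
3rd = E♯; 7th = B.
From E♯ to B: 6 semitones over a fifth = diminished.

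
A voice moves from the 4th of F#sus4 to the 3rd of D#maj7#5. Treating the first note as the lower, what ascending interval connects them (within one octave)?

The 4th of F#sus4 is B; the 3rd of D#maj7#5 is F##.
B up to F## is 8 semitones, a half step wider than a perfect fifth, so the interval is augmented.

augmented 5th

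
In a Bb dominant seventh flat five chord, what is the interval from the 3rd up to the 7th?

diminished fifth

Bb7b5 (Bb dominant seventh flat five): Bb D Fb Ab.
3rd = D; 7th = Ab.
D up to Ab is 6 semitones, a half step narrower than a perfect fifth, so the interval is diminished.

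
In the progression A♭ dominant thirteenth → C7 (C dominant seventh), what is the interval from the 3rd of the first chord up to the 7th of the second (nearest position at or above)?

A♭ dominant thirteenth has C as its 3rd, and C7 (C dominant seventh) has B♭ as its 7th.
From C to B♭: 10 semitones over a seventh = minor.

minor 7th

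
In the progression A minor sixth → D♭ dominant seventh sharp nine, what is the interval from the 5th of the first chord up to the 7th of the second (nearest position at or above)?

diminished sixth

A minor sixth has E as its 5th, and D♭ dominant seventh sharp nine has C♭ as its 7th.
E up to C♭ is 7 semitones, a whole step narrower than a major sixth, so the interval is diminished.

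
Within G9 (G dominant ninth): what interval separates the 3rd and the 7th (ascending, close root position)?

diminished 5th

Spelling the chord: G B D F A.
3rd = B; 7th = F.
5 letter names make it a fifth; at 6 semitones (a half step narrower than perfect) the quality is diminished.
That tritone between 3rd and 7th is what gives the dominant seventh its pull toward resolution.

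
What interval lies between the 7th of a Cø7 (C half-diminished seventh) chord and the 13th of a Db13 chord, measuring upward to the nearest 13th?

Cø7 (C half-diminished seventh) has Bb as its 7th, and Db13 has Bb as its 13th.
Counting 1 letters and 0 half steps from Bb gives a perfect unison.

perfect unison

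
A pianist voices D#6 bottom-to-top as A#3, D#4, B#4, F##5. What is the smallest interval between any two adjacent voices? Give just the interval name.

perfect fourth

Adjacent intervals: A#3→D#4 = perfect fourth; D#4→B#4 = major sixth; B#4→F##5 = perfect fifth.
The smallest is A#3 to D#4, a perfect fourth (5 semitones).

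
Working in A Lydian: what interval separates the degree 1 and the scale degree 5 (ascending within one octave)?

perfect fifth

The scale runs A B C# D# E F# G#.
So we need the interval from A up to E.
A up to E spans 5 letter names and 7 semitones — a perfect fifth.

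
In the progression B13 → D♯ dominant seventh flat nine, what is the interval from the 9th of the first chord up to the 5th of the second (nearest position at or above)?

B13 has C♯ as its 9th, and D♯ dominant seventh flat nine has A♯ as its 5th.
C♯ up to A♯ spans 6 letter names and 9 semitones — a major sixth.

major sixth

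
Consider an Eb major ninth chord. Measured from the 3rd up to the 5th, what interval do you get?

minor 3rd

Eb major ninth is spelled Eb-G-Bb-D-F.
3rd = G; 5th = Bb.
G up to Bb is 3 semitones, a half step narrower than a major third, so the interval is minor.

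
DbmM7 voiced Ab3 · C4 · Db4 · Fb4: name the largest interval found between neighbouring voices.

Adjacent intervals: Ab3→C4 = major third; C4→Db4 = minor second; Db4→Fb4 = minor third.
The largest is Ab3 to C4, a major third (4 semitones).

major third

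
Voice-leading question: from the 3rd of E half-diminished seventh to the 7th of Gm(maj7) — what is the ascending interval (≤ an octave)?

The 3rd of E half-diminished seventh is G; the 7th of Gm(maj7) is F#.
From G to F# is 11 semitones, exactly the major seventh.

major 7th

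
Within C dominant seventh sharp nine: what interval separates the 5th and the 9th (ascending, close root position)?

augmented 5th

C7#9: C E G B♭ D♯.
The 5th is G and the 9th is D♯.
G up to D♯ is 8 semitones, a half step wider than a perfect fifth, so the interval is augmented.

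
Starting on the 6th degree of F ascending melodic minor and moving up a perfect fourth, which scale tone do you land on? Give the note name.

The scale is F G Ab Bb C D E.
The 6th degree is D; a perfect fourth above that is G — scale degree 2.

G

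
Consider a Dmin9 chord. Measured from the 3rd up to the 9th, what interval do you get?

Spelling the chord: D–F–A–C–E.
3rd = F; 9th = E.
F up to E spans 7 letter names and 11 semitones — a major seventh.

major seventh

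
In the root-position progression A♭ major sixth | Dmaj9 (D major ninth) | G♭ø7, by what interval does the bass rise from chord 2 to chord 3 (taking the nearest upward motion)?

The roots are D and G♭.
4 letter names make it a fourth; at 4 semitones (a half step narrower than perfect) the quality is diminished.

diminished 4th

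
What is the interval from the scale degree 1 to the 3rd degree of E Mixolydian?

The scale runs E F# G# A B C# D.
That puts E below G#.
Counting 3 letters and 4 half steps from E gives a major third.

M3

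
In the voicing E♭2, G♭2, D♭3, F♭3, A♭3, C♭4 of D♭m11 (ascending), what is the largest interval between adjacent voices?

perfect fifth

Adjacent intervals: E♭2→G♭2 = minor third; G♭2→D♭3 = perfect fifth; D♭3→F♭3 = minor third; F♭3→A♭3 = major third; A♭3→C♭4 = minor third.
The largest is G♭2 to D♭3, a perfect fifth (7 semitones).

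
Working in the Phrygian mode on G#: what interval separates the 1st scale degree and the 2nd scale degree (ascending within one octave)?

Spelling the Phrygian mode on G#: G# A B C# D# E F#.
That puts G# below A.
G# up to A is 1 semitone, a half step narrower than a major second, so the interval is minor.

minor 2nd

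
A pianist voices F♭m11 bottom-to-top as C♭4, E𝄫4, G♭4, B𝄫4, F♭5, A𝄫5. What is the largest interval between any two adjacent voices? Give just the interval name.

Adjacent intervals: C♭4→E𝄫4 = minor third; E𝄫4→G♭4 = major third; G♭4→B𝄫4 = minor third; B𝄫4→F♭5 = perfect fifth; F♭5→A𝄫5 = minor third.
The largest is B𝄫4 to F♭5, a perfect fifth (7 semitones).

perfect 5th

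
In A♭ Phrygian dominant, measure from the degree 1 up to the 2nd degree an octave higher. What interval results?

A♭ phrygian dominant: A♭ B𝄫 C D♭ E♭ F♭ G♭.
Degree 1 = A♭; 2nd scale degree (up an octave) = B𝄫.
9 letter names make it a ninth; at 13 semitones (a half step narrower than major) the quality is minor.

minor ninth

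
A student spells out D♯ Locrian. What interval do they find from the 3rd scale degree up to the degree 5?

minor third

The scale runs D♯ E F♯ G♯ A B C♯.
So we need the interval from F♯ up to A.
3 letter names make it a third; at 3 semitones (a half step narrower than major) the quality is minor.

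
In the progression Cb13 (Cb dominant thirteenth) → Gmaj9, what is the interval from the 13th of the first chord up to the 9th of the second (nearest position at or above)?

augmented unison

The 13th of Cb13 (Cb dominant thirteenth) is Ab; the 9th of Gmaj9 is A.
1 letter names make it a unison; at 1 semitone (a half step wider than perfect) the quality is augmented.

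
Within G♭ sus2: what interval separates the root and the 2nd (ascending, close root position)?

major second

G♭sus2: G♭-A♭-D♭.
That puts G♭ below A♭.
From G♭ to A♭ is 2 semitones, exactly the major second.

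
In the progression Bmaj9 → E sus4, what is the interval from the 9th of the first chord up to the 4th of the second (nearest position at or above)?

Bmaj9 has C# as its 9th, and E sus4 has A as its 4th.
C# up to A is 8 semitones, a half step narrower than a major sixth, so the interval is minor.

minor sixth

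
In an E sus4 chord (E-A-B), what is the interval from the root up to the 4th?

That puts E below A.
From E to A is 5 semitones, exactly the perfect fourth.

perfect fourth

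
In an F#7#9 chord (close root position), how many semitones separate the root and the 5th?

F# dominant seventh sharp nine is spelled F# A# C# E G##.
F# to C# is a perfect fifth: 7 semitones.

7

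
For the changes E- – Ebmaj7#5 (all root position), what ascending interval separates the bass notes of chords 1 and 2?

d8

The roots are E and Eb.
E up to Eb is 11 semitones, a half step narrower than a perfect octave, so the interval is diminished.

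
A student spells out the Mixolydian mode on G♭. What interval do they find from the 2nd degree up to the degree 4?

Spelling the Mixolydian mode on G♭: G♭ A♭ B♭ C♭ D♭ E♭ F♭.
So we need the interval from A♭ up to C♭.
From A♭ to C♭: 3 semitones over a third = minor.

minor 3rd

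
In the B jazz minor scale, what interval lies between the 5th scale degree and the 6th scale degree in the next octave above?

B melodic minor: B C# D E F# G# A#.
So we need the interval from F# up to G#.
From F# to G# is 14 semitones, exactly the major ninth.

major ninth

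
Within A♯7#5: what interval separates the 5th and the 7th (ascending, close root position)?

A♯+7 (A♯ augmented seventh): A♯-C𝄪-E𝄪-G♯.
So we need the interval from E𝄪 up to G♯.
E𝄪 up to G♯ is 2 semitones, a whole step narrower than a major third, so the interval is diminished.

diminished third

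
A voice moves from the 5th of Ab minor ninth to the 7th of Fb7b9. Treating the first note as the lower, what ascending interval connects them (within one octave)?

diminished 8th

Ab minor ninth has Eb as its 5th, and Fb7b9 has Ebb as its 7th.
From Eb to Ebb: 11 semitones over an octave = diminished.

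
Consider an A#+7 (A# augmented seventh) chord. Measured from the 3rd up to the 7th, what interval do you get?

diminished fifth

A#7#5: A#-C##-E##-G#.
The 3rd is C## and the 7th is G#.
5 letter names make it a fifth; at 6 semitones (a half step narrower than perfect) the quality is diminished.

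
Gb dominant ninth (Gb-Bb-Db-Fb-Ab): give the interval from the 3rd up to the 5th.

m3

That puts Bb below Db.
From Bb to Db: 3 semitones over a third = minor.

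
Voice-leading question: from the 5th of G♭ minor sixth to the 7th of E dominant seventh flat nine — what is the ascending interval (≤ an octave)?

augmented unison

G♭ minor sixth has D♭ as its 5th, and E dominant seventh flat nine has D as its 7th.
1 letter names make it a unison; at 1 semitone (a half step wider than perfect) the quality is augmented.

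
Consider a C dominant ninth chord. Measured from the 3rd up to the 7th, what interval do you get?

Spelling the chord: C, E, G, Bb, D.
The 3rd is E and the 7th is Bb.
E up to Bb is 6 semitones, a half step narrower than a perfect fifth, so the interval is diminished.

diminished fifth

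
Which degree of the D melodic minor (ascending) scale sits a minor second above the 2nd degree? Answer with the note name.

F

The scale is D E F G A B C♯.
The 2nd degree is E; a minor second above that is F — scale degree 3.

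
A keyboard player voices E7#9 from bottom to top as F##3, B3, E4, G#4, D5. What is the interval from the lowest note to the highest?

d13

The outer voices are F##3 and D5.
13 letter names make it a thirteenth; at 19 semitones (a whole step narrower than major) the quality is diminished.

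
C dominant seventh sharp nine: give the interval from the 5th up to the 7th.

The chord tones of C7#9 are C–E–G–B♭–D♯.
The 5th is G and the 7th is B♭.
From G to B♭: 3 semitones over a third = minor.

minor third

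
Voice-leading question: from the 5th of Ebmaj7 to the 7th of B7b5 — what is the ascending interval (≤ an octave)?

major seventh

Ebmaj7 has Bb as its 5th, and B7b5 has A as its 7th.
Counting 7 letters and 11 half steps from Bb gives a major seventh.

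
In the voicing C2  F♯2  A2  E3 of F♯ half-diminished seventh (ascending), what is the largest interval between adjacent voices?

Adjacent intervals: C2→F♯2 = augmented fourth; F♯2→A2 = minor third; A2→E3 = perfect fifth.
The largest is A2 to E3, a perfect fifth (7 semitones).

perfect 5th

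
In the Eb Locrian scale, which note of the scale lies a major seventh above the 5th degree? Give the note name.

Ab

The scale is Eb Fb Gb Ab Bbb Cb Db.
The 5th degree is Bbb; a major seventh above that is Ab — scale degree 4.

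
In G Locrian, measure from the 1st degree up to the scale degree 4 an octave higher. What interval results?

perfect 11th

G locrian: G Ab Bb C Db Eb F.
The 1st degree is G and the degree 4 (up an octave) is C.
G up to C spans 11 letter names and 17 semitones — a perfect eleventh.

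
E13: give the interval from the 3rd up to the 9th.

minor seventh

The chord tones of E dominant thirteenth are E–G#–B–D–F#–C#.
The 3rd is G# and the 9th is F#.
7 letter names make it a seventh; at 10 semitones (a half step narrower than major) the quality is minor.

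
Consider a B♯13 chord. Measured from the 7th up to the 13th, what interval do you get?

major seventh

The chord tones of B♯13 are B♯, D𝄪, F𝄪, A♯, C𝄪, G𝄪.
So we need the interval from A♯ up to G𝄪.
From A♯ to G𝄪 is 11 semitones, exactly the major seventh.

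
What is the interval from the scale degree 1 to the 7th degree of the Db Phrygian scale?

m7

The scale runs Db Ebb Fb Gb Ab Bbb Cb.
That puts Db below Cb.
7 letter names make it a seventh; at 10 semitones (a half step narrower than major) the quality is minor.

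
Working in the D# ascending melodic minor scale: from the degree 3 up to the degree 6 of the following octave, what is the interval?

Spelling the D# ascending melodic minor scale: D# E# F# G# A# B# C##.
That puts F# below B#.
11 letter names make it an eleventh; at 18 semitones (a half step wider than perfect) the quality is augmented.

augmented eleventh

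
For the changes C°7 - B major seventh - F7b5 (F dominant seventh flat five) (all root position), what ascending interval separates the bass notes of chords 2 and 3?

The roots are B and F.
B up to F is 6 semitones, a half step narrower than a perfect fifth, so the interval is diminished.

diminished 5th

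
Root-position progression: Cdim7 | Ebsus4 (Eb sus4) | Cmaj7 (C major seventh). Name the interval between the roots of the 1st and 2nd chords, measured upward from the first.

The roots are C and Eb.
From C to Eb: 3 semitones over a third = minor.

minor third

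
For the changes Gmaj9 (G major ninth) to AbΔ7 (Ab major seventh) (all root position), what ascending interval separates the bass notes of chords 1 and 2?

minor second

The roots are G and Ab.
From G to Ab: 1 semitone over a second = minor.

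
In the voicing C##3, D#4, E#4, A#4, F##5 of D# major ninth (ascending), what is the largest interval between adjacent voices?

Adjacent intervals: C##3→D#4 = minor ninth; D#4→E#4 = major second; E#4→A#4 = perfect fourth; A#4→F##5 = major sixth.
The largest is C##3 to D#4, a minor ninth (13 semitones).

minor ninth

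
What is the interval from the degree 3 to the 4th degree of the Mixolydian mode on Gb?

Gb mixolydian: Gb Ab Bb Cb Db Eb Fb.
That puts Bb below Cb.
Bb up to Cb is 1 semitone, a half step narrower than a major second, so the interval is minor.

minor second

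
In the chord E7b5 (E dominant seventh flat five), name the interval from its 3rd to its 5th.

d3

The chord tones of E7b5 (E dominant seventh flat five) are E, G♯, B♭, D.
That puts G♯ below B♭.
G♯ up to B♭ is 2 semitones, a whole step narrower than a major third, so the interval is diminished.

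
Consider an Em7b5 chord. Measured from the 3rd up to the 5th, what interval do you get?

Eø: E-G-B♭-D.
So we need the interval from G up to B♭.
3 letter names make it a third; at 3 semitones (a half step narrower than major) the quality is minor.

minor 3rd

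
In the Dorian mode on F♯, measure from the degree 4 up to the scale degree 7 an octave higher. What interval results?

perfect eleventh

Spelling the Dorian mode on F♯: F♯ G♯ A B C♯ D♯ E.
That puts B below E.
Counting 11 letters and 17 half steps from B gives a perfect eleventh.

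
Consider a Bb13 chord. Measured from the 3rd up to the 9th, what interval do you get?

m7

The chord tones of Bb13 (Bb dominant thirteenth) are Bb D F Ab C G.
That puts D below C.
7 letter names make it a seventh; at 10 semitones (a half step narrower than major) the quality is minor.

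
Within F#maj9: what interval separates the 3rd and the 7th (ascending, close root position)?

perfect fifth

F# major ninth: F# A# C# E# G#.
3rd = A#; 7th = E#.
From A# to E# is 7 semitones, exactly the perfect fifth.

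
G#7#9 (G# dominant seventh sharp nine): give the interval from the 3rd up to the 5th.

minor 3rd

Spelling the chord: G#, B#, D#, F#, A##.
That puts B# below D#.
3 letter names make it a third; at 3 semitones (a half step narrower than major) the quality is minor.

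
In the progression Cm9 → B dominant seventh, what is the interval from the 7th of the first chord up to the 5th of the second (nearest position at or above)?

The 7th of Cm9 is B♭; the 5th of B dominant seventh is F♯.
From B♭ to F♯: 8 semitones over a fifth = augmented.

A5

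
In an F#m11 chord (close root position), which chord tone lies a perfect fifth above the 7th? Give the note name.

B

Spelling the chord: F#-A-C#-E-G#-B.
The 7th is E. A perfect fifth above E is B.
B is the chord's 11th.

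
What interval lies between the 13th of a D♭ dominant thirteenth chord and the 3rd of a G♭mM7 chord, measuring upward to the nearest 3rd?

diminished 8th

The 13th of D♭ dominant thirteenth is B♭; the 3rd of G♭mM7 is B𝄫.
From B♭ to B𝄫: 11 semitones over an octave = diminished.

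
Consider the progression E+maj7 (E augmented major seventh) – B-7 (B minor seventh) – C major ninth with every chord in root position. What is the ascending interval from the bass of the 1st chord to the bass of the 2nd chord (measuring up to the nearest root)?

perfect 5th

The roots are E and B.
From E to B is 7 semitones, exactly the perfect fifth.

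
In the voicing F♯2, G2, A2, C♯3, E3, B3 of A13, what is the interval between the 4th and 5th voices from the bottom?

Those voices are C♯3 and E3.
3 letter names make it a third; at 3 semitones (a half step narrower than major) the quality is minor.

m3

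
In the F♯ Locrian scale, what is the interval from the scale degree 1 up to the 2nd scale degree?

minor second

F♯ locrian: F♯ G A B C D E.
Scale degree 1 = F♯; scale degree 2 = G.
From F♯ to G: 1 semitone over a second = minor.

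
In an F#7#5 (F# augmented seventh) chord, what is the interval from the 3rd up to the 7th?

The chord tones of F# augmented seventh are F#–A#–C##–E.
So we need the interval from A# up to E.
From A# to E: 6 semitones over a fifth = diminished.

diminished fifth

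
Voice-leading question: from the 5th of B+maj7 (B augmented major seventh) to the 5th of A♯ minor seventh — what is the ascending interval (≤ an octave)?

B+maj7 (B augmented major seventh) has F𝄪 as its 5th, and A♯ minor seventh has E♯ as its 5th.
From F𝄪 to E♯: 10 semitones over a seventh = minor.

m7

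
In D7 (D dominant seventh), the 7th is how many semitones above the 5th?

3

D7 (D dominant seventh): D–F♯–A–C.
A to C is a minor third: 3 semitones.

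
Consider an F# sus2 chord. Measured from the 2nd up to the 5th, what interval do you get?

perfect fourth

The chord tones of F# sus2 are F# G# C#.
That puts G# below C#.
G# up to C# spans 4 letter names and 5 semitones — a perfect fourth.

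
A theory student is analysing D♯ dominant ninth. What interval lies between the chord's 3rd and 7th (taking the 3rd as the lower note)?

diminished fifth

Spelling the chord: D♯–F𝄪–A♯–C♯–E♯.
The 3rd is F𝄪 and the 7th is C♯.
5 letter names make it a fifth; at 6 semitones (a half step narrower than perfect) the quality is diminished.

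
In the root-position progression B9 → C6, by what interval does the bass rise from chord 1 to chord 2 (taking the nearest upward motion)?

The roots are B and C.
From B to C: 1 semitone over a second = minor.

minor second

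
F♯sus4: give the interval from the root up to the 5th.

Spelling the chord: F♯, B, C♯.
The root is F♯ and the 5th is C♯.
F♯ up to C♯ spans 5 letter names and 7 semitones — a perfect fifth.

perfect fifth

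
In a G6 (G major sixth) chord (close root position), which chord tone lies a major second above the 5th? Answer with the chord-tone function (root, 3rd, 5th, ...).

The chord tones of G6 are G-B-D-E.
The 5th is D. A major second above D is E.
E is the chord's 6th.

6th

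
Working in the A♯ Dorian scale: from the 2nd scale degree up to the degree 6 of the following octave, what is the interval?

perfect twelfth

A♯ dorian: A♯ B♯ C♯ D♯ E♯ F𝄪 G♯.
That puts B♯ below F𝄪.
B♯ up to F𝄪 spans 12 letter names and 19 semitones — a perfect twelfth.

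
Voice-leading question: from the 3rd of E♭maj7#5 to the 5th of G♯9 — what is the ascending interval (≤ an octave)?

augmented 5th

E♭maj7#5 has G as its 3rd, and G♯9 has D♯ as its 5th.
From G to D♯: 8 semitones over a fifth = augmented.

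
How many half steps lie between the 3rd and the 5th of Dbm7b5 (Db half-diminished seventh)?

Dbm7b5 (Db half-diminished seventh): Db, Fb, Abb, Cb.
Fb to Abb is a minor third: 3 semitones.

3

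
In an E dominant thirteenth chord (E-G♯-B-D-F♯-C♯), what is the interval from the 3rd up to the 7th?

That puts G♯ below D.
5 letter names make it a fifth; at 6 semitones (a half step narrower than perfect) the quality is diminished.

d5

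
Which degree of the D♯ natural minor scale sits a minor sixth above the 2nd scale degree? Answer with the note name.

The scale is D♯ E♯ F♯ G♯ A♯ B C♯.
The 2nd scale degree is E♯; a minor sixth above that is C♯ — scale degree 7.

C#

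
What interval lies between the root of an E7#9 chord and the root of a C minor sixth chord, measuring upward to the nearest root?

E7#9 has E as its root, and C minor sixth has C as its root.
6 letter names make it a sixth; at 8 semitones (a half step narrower than major) the quality is minor.

minor sixth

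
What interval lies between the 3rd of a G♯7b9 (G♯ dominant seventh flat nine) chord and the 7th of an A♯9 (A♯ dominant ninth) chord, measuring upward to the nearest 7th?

m6

The 3rd of G♯7b9 (G♯ dominant seventh flat nine) is B♯; the 7th of A♯9 (A♯ dominant ninth) is G♯.
B♯ up to G♯ is 8 semitones, a half step narrower than a major sixth, so the interval is minor.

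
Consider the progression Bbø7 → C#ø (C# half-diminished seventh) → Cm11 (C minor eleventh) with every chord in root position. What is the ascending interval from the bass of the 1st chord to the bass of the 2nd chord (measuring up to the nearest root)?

augmented second

The roots are Bb and C#.
2 letter names make it a second; at 3 semitones (a half step wider than major) the quality is augmented.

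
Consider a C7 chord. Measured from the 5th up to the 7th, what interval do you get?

minor 3rd

C dominant seventh is spelled C–E–G–Bb.
5th = G; 7th = Bb.
G up to Bb is 3 semitones, a half step narrower than a major third, so the interval is minor.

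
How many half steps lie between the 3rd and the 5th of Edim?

E° is spelled E G B♭.
G to B♭ is a minor third: 3 semitones.

3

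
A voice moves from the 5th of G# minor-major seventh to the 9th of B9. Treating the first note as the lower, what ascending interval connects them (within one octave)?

m7

G# minor-major seventh has D# as its 5th, and B9 has C# as its 9th.
D# up to C# is 10 semitones, a half step narrower than a major seventh, so the interval is minor.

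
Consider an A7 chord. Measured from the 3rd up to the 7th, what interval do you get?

d5

A7: A, C#, E, G.
So we need the interval from C# up to G.
C# up to G is 6 semitones, a half step narrower than a perfect fifth, so the interval is diminished.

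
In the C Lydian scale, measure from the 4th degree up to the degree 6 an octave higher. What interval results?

m10

The scale runs C D E F♯ G A B.
The 4th degree is F♯ and the scale degree 6 (up an octave) is A.
F♯ up to A is 15 semitones, a half step narrower than a major tenth, so the interval is minor.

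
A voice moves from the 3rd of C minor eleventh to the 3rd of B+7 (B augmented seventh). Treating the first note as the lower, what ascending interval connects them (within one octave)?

C minor eleventh has E♭ as its 3rd, and B+7 (B augmented seventh) has D♯ as its 3rd.
E♭ up to D♯ is 12 semitones, a half step wider than a major seventh, so the interval is augmented.

augmented 7th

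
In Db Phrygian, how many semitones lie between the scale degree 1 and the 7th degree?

10

The scale is Db Ebb Fb Gb Ab Bbb Cb.
Db up to Cb is a minor seventh — 10 semitones.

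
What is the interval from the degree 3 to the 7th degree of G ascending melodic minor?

augmented fifth

G melodic minor: G A Bb C D E F#.
Degree 3 = Bb; degree 7 = F#.
Bb up to F# is 8 semitones, a half step wider than a perfect fifth, so the interval is augmented.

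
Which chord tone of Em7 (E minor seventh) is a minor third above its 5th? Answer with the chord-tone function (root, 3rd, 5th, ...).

7th

The chord tones of Emin7 are E G B D.
The 5th is B. A minor third above B is D.
D is the chord's 7th.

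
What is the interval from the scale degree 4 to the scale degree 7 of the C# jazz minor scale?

The scale runs C# D# E F# G# A# B#.
The scale degree 4 is F# and the degree 7 is B#.
F# up to B# is 6 semitones, a half step wider than a perfect fourth, so the interval is augmented.

A4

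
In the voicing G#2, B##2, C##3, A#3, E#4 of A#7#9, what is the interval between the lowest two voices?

Those voices are G#2 and B##2.
From G# to B##: 5 semitones over a third = augmented.

augmented third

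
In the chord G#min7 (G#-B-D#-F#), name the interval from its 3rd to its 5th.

The 3rd is B and the 5th is D#.
From B to D# is 4 semitones, exactly the major third.

major third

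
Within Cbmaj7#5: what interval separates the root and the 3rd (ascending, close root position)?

M3

The chord tones of Cb+maj7 are Cb, Eb, G, Bb.
That puts Cb below Eb.
Cb up to Eb spans 3 letter names and 4 semitones — a major third.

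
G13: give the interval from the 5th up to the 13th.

The chord tones of G13 are G, B, D, F, A, E.
The 5th is D and the 13th is E.
From D to E is 14 semitones, exactly the major ninth.

major 9th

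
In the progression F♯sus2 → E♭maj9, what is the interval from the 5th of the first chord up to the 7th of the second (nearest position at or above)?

F♯sus2 has C♯ as its 5th, and E♭maj9 has D as its 7th.
From C♯ to D: 1 semitone over a second = minor.

m2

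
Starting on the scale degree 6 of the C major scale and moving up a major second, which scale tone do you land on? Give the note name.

The scale is C D E F G A B.
The scale degree 6 is A; a major second above that is B — scale degree 7.

B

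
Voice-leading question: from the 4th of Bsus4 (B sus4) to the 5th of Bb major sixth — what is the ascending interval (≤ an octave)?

Bsus4 (B sus4) has E as its 4th, and Bb major sixth has F as its 5th.
2 letter names make it a second; at 1 semitone (a half step narrower than major) the quality is minor.

m2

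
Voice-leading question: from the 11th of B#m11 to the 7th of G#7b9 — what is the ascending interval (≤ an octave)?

The 11th of B#m11 is E#; the 7th of G#7b9 is F#.
From E# to F#: 1 semitone over a second = minor.

minor 2nd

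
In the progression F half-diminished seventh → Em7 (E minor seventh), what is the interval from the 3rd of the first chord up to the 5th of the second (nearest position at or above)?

F half-diminished seventh has A♭ as its 3rd, and Em7 (E minor seventh) has B as its 5th.
2 letter names make it a second; at 3 semitones (a half step wider than major) the quality is augmented.

augmented second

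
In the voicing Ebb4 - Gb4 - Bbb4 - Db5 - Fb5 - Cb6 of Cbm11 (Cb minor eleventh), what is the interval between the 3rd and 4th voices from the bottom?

major third

Those voices are Bbb4 and Db5.
Bbb up to Db spans 3 letter names and 4 semitones — a major third.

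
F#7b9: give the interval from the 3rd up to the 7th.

F#7b9: F#, A#, C#, E, G.
That puts A# below E.
A# up to E is 6 semitones, a half step narrower than a perfect fifth, so the interval is diminished.

diminished fifth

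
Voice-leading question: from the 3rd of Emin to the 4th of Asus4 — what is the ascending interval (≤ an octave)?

The 3rd of Emin is G; the 4th of Asus4 is D.
Counting 5 letters and 7 half steps from G gives a perfect fifth.

P5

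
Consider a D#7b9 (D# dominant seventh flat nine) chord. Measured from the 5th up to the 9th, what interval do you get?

diminished fifth

The chord tones of D#7b9 (D# dominant seventh flat nine) are D# F## A# C# E.
That puts A# below E.
A# up to E is 6 semitones, a half step narrower than a perfect fifth, so the interval is diminished.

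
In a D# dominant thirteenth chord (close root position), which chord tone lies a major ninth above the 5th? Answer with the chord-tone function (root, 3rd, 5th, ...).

13th

D#13 (D# dominant thirteenth) is spelled D#-F##-A#-C#-E#-B#.
The 5th is A#. A major ninth above A# is B#.
B# is the chord's 13th.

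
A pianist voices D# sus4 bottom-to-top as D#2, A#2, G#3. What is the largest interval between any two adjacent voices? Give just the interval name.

Adjacent intervals: D#2→A#2 = perfect fifth; A#2→G#3 = minor seventh.
The largest is A#2 to G#3, a minor seventh (10 semitones).

minor 7th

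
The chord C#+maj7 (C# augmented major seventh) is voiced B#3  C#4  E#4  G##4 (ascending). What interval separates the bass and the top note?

major sixth

The outer voices are B#3 and G##4.
Counting 6 letters and 9 half steps from B# gives a major sixth.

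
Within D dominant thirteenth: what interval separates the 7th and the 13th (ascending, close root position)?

Spelling the chord: D–F#–A–C–E–B.
7th = C; 13th = B.
C up to B spans 7 letter names and 11 semitones — a major seventh.

major seventh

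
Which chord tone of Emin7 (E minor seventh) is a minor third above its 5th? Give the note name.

D

The chord tones of Emin7 are E-G-B-D.
The 5th is B. A minor third above B is D.
D is the chord's 7th.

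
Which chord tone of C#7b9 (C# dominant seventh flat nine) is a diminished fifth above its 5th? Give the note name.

Spelling the chord: C#, E#, G#, B, D.
The 5th is G#. A diminished fifth above G# is D.
D is the chord's 9th.

D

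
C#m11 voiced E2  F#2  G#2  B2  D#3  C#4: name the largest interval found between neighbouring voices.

minor 7th

Adjacent intervals: E2→F#2 = major second; F#2→G#2 = major second; G#2→B2 = minor third; B2→D#3 = major third; D#3→C#4 = minor seventh.
The largest is D#3 to C#4, a minor seventh (10 semitones).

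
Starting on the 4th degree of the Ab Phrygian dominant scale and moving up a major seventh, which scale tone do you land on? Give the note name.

C

The scale is Ab Bbb C Db Eb Fb Gb.
The 4th degree is Db; a major seventh above that is C — scale degree 3.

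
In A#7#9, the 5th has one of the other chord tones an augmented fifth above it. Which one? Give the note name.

B##

A#7#9 is spelled A#–C##–E#–G#–B##.
The 5th is E#. An augmented fifth above E# is B##.
B## is the chord's 9th.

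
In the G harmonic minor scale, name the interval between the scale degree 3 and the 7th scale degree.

augmented fifth

The scale runs G A Bb C D Eb F#.
That puts Bb below F#.
From Bb to F#: 8 semitones over a fifth = augmented.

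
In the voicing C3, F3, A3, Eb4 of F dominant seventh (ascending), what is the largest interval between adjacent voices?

Adjacent intervals: C3→F3 = perfect fourth; F3→A3 = major third; A3→Eb4 = diminished fifth.
The largest is A3 to Eb4, a diminished fifth (6 semitones).

d5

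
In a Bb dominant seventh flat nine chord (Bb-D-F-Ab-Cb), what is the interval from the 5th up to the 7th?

minor third

So we need the interval from F up to Ab.
F up to Ab is 3 semitones, a half step narrower than a major third, so the interval is minor.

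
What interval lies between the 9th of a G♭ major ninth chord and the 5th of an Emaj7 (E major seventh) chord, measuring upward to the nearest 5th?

The 9th of G♭ major ninth is A♭; the 5th of Emaj7 (E major seventh) is B.
2 letter names make it a second; at 3 semitones (a half step wider than major) the quality is augmented.

augmented 2nd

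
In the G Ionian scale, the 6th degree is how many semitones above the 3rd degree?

5

The scale is G A B C D E F#.
B up to E is a perfect fourth — 5 semitones.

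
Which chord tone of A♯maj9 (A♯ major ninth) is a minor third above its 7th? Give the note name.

A♯maj9 is spelled A♯ C𝄪 E♯ G𝄪 B♯.
The 7th is G𝄪. A minor third above G𝄪 is B♯.
B♯ is the chord's 9th.

B#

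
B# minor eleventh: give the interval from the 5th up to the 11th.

B#m11 is spelled B#, D#, F##, A#, C##, E#.
The 5th is F## and the 11th is E#.
From F## to E#: 10 semitones over a seventh = minor.

minor 7th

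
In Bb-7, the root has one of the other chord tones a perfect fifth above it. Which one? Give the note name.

F

Bb-7 is spelled Bb, Db, F, Ab.
The root is Bb. A perfect fifth above Bb is F.
F is the chord's 5th.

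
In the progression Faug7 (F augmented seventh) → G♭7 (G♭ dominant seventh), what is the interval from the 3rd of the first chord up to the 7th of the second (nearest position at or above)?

Faug7 (F augmented seventh) has A as its 3rd, and G♭7 (G♭ dominant seventh) has F♭ as its 7th.
6 letter names make it a sixth; at 7 semitones (a whole step narrower than major) the quality is diminished.

diminished sixth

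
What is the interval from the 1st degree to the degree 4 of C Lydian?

Spelling C Lydian: C D E F♯ G A B.
So we need the interval from C up to F♯.
C up to F♯ is 6 semitones, a half step wider than a perfect fourth, so the interval is augmented.

A4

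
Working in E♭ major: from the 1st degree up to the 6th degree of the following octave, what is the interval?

E♭ major: E♭ F G A♭ B♭ C D.
The 1st degree is E♭ and the scale degree 6 (up an octave) is C.
Counting 13 letters and 21 half steps from E♭ gives a major thirteenth.

major thirteenth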